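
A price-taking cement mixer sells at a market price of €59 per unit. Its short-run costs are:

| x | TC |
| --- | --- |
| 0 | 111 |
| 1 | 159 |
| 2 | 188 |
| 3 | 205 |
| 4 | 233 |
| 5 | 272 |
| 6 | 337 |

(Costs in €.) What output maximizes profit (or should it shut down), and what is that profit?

Tabulate TR − TC: x=0: -111; x=1: -100; x=2: -70; x=3: -28; x=4: 3; x=5: 23; x=6: 17.
Profit is maximized at x = 5. AVC there is 161/5 = €32.20 ≤ P, so producing beats shutting down (which would give -€111).

x = 5; profit = €23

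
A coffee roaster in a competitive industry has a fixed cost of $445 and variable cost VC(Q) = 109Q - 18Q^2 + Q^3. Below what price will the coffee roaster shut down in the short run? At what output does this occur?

$28 per unit, at Q = 9

Short-run supply begins at min AVC. From VC = 109Q - 18Q^2 + Q^3, AVC = 109 - 18Q + Q^2.
At the minimum of AVC, MC = AVC. MC = 109 - 36Q + 3Q^2; setting MC = AVC gives 2Q^2 - 18Q = 0, so Q = 9. min AVC = 28.
So the shutdown price is $28.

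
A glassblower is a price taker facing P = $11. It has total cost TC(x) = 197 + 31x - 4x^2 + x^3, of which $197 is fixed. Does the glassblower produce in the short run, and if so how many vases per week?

Strip out fixed cost: VC = 31x - 4x^2 + x^3. Then AVC = 31 - 4x + x^2 and MC = 31 - 8x + 3x^2.
AVC hits its minimum where MC = AVC, at x = 2, giving min AVC = 31 - 4·2 + 2^2 = $27.
P = $11 lies below min AVC = $27; no output level covers variable cost.
The firm minimizes its loss by shutting down and losing only its fixed cost of $197.

Shut down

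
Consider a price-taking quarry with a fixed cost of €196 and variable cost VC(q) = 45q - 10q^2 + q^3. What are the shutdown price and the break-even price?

Shutdown price = €20; break-even price = €52

Shutdown price = min AVC. AVC = 45 - 10q + q^2, with vertex at q = 5 and minimum €20.
ATC = 196/q + 45 - 10q + q^2. Setting dATC/dq = −196/q^2 − 10 + 2q = 0 gives q = 7 (since 2·7^3 − 10·7^2 = 196).
min ATC = 196/7 + 45 − 10·7 + 7^2 = €52. That is the break-even price.
For €20 ≤ P < €52 the firm produces at a loss; below €20 it shuts down.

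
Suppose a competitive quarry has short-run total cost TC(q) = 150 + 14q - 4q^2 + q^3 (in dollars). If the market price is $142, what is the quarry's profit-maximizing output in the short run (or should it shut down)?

Produce at q = 8

From TC, MC = TC'(q) = 14 - 8q + 3q^2 and AVC = VC/q = 14 - 4q + q^2.
AVC is minimized where dAVC/dq = -4 + 2q = 0, at q = 2; min AVC = 14 - 4·2 + 2^2 = $10.
Because $142 ≥ $10, revenue can cover variable cost; the firm operates.
Solving P = MC: -128 - 8q + 3q^2 = 0 ⇒ q = -16/3 or 8. On the upward-sloping branch, q* = 8.
Check: AVC at q = 8 is $46 ≤ P, so revenue covers variable cost.
Profit = P·q − TC = 142·8 − 518 = $618.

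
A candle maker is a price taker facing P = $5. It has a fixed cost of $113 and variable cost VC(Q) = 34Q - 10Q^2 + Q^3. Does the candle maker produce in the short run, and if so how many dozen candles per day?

Strip out fixed cost: VC = 34Q - 10Q^2 + Q^3. Then AVC = 34 - 10Q + Q^2 and MC = 34 - 20Q + 3Q^2.
AVC hits its minimum where MC = AVC, at Q = 5, giving min AVC = 34 - 10·5 + 5^2 = $9.
P = $5 lies below min AVC = $9; no output level covers variable cost.
Best response: produce nothing and absorb the $113 fixed cost.

Shut down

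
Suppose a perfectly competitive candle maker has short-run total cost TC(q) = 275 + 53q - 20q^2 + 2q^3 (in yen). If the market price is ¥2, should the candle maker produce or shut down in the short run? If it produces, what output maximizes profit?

Shut down

Variable cost is VC = 53q - 20q^2 + 2q^3, so AVC = VC/q = 53 - 20q + 2q^2 and MC = dTC/dq = 53 - 40q + 6q^2.
The AVC parabola has its vertex at q = 20/4 = 5, where AVC = 53 - 20·5 + 2·5^2 = ¥3.
P = ¥2 lies below min AVC = ¥3; no output level covers variable cost.
Best response: produce nothing and absorb the ¥275 fixed cost.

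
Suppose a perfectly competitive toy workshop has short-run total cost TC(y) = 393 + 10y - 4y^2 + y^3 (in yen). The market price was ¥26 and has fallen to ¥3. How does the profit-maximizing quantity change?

Output falls from 4 to 0 (the firm shuts down)

MC = 10 - 8y + 3y^2; the shutdown threshold is min AVC = ¥6 (at y = 2).
With P = ¥26 above the shutdown price, P = MC gives y = 4.
At P = ¥3 < min AVC = ¥6, price no longer covers variable cost at any output, so the firm shuts down: y = 0.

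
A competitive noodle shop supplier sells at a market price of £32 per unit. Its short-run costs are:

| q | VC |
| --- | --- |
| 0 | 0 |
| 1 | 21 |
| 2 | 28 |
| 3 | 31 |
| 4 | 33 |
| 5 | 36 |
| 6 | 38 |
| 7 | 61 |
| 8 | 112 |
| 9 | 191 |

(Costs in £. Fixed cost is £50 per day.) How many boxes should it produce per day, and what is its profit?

q = 7; profit = £113

Profit at each row (π = 32q − TC): q=0: -50; q=1: -39; q=2: -14; q=3: 15; q=4: 45; q=5: 74; q=6: 104; q=7: 113; q=8: 94; q=9: 47.
Profit is maximized at q = 7. AVC there is 61/7 = £8.71 ≤ P, so producing beats shutting down (which would give -£50).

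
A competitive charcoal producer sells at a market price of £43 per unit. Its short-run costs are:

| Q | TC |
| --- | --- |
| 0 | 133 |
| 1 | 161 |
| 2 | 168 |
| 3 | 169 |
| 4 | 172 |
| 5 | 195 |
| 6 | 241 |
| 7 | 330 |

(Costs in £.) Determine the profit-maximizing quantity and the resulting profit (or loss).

Compute π = P·Q − TC at each output: Q=0: -133; Q=1: -118; Q=2: -82; Q=3: -40; Q=4: 0; Q=5: 20; Q=6: 17; Q=7: -29.
Profit is maximized at Q = 5. AVC there is 62/5 = £12.40 ≤ P, so producing beats shutting down (which would give -£133).

Q = 5; profit = £20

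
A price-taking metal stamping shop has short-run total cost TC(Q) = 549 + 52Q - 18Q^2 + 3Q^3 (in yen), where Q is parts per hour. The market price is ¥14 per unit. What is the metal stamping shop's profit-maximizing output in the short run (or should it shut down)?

Shut down

From TC, MC = TC'(Q) = 52 - 36Q + 9Q^2 and AVC = VC/Q = 52 - 18Q + 3Q^2.
The AVC parabola has its vertex at Q = 18/6 = 3, where AVC = 52 - 18·3 + 3·3^2 = ¥25.
With P < min AVC (¥14 < ¥25), every unit sold adds to the loss.
Shutting down limits the loss to fixed cost, ¥549.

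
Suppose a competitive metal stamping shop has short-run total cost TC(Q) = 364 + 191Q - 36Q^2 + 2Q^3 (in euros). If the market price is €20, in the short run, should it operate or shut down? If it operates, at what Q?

Shut down

Strip out fixed cost: VC = 191Q - 36Q^2 + 2Q^3. Then AVC = 191 - 36Q + 2Q^2 and MC = 191 - 72Q + 6Q^2.
The AVC parabola has its vertex at Q = 36/4 = 9, where AVC = 191 - 36·9 + 2·9^2 = €29.
P = €20 lies below min AVC = €29; no output level covers variable cost.
Shutting down limits the loss to fixed cost, €364.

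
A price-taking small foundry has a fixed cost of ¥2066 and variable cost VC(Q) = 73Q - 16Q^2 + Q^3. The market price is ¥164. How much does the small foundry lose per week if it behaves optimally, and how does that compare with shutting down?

AVC = 73 - 16Q + Q^2; min AVC = ¥9 at Q = 8. Since P = ¥164 ≥ min AVC, the firm produces.
MC = 73 - 32Q + 3Q^2. Setting P = MC and taking the root on the rising branch gives Q* = 13.
TR = 164·13 = 2132. TC = 2066 + 442 = 2508. Profit = 2132 − 2508 = -¥376.
That loss of ¥376 beats the ¥2066 the firm would lose by shutting down; producing recovers ¥1690 of fixed cost.

Profit = -¥376 at Q = 13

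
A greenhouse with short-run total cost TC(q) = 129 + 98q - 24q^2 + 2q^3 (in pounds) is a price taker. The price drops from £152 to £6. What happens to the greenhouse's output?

Output falls from 9 to 0 (the firm shuts down)

MC = 98 - 48q + 6q^2; the shutdown threshold is min AVC = £26 (at q = 6).
At P = £152 ≥ min AVC, set P = MC on the rising branch: q = 9.
At P = £6 < min AVC = £26, price no longer covers variable cost at any output, so the firm shuts down: q = 0.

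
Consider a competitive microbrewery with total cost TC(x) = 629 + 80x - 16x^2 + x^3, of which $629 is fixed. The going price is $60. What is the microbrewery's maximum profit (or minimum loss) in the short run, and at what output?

AVC = 80 - 16x + x^2; min AVC = $16 at x = 8. Since P = $60 ≥ min AVC, the firm produces.
With MC = 80 - 32x + 3x^2, P = MC on the upward-sloping part at x* = 10.
TR = 60·10 = 600. TC = 629 + 200 = 829. Profit = 600 − 829 = -$229.
By producing, the firm covers all variable cost plus $400 of fixed cost; shutting down would lose the full $629.

Profit = -$229 at x = 10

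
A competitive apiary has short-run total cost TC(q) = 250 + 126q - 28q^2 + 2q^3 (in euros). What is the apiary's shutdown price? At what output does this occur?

The firm shuts down when price falls below the minimum of average variable cost. AVC = VC/q = 126 - 28q + 2q^2.
At the minimum of AVC, MC = AVC. MC = 126 - 56q + 6q^2; setting MC = AVC gives 4q^2 - 28q = 0, so q = 7. min AVC = 28.
So the shutdown price is €28.

€28 per unit, at q = 7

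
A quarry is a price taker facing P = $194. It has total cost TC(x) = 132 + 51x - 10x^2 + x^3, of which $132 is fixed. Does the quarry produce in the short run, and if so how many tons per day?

From TC, MC = TC'(x) = 51 - 20x + 3x^2 and AVC = VC/x = 51 - 10x + x^2.
AVC hits its minimum where MC = AVC, at x = 5, giving min AVC = 51 - 10·5 + 5^2 = $26.
P = $194 exceeds min AVC = $26, so the firm stays open.
P = MC gives -143 - 20x + 3x^2 = 0, with roots -13/3 and 11. Take the larger (rising MC): x* = 11.
Check: AVC at x = 11 is $62 ≤ P, so revenue covers variable cost.
Profit = P·x − TC = 194·11 − 814 = $1320.

Produce at x = 11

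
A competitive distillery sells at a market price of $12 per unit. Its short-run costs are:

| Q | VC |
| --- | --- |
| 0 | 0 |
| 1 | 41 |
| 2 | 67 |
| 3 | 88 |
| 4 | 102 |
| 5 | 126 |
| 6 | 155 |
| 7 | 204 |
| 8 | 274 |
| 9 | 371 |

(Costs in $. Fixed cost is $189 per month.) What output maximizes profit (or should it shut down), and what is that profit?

Compute π = P·Q − TC at each output: Q=0: -189; Q=1: -218; Q=2: -232; Q=3: -241; Q=4: -243; Q=5: -255; Q=6: -272; Q=7: -309; Q=8: -367; Q=9: -452.
Profit is highest at Q = 0. Equivalently, the lowest AVC in the table is 126/5 ≈ $25.20 at Q = 5, and P = $12 falls below it — price never covers variable cost, so the firm shuts down and loses only its fixed cost.

Q = 0 (shut down); profit = -$189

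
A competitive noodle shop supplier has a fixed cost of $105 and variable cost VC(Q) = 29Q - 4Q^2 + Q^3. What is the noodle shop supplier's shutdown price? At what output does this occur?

The firm shuts down when price falls below the minimum of average variable cost. AVC = VC/Q = 29 - 4Q + Q^2.
At the minimum of AVC, MC = AVC. MC = 29 - 8Q + 3Q^2; setting MC = AVC gives 2Q^2 - 4Q = 0, so Q = 2. min AVC = 25.
The firm shuts down for any P below $25.

$25 per unit, at Q = 2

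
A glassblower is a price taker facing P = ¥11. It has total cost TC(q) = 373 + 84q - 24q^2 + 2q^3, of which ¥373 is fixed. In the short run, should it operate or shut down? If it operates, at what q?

Shut down

Variable cost is VC = 84q - 24q^2 + 2q^3, so AVC = VC/q = 84 - 24q + 2q^2 and MC = dTC/dq = 84 - 48q + 6q^2.
The AVC parabola has its vertex at q = 24/4 = 6, where AVC = 84 - 24·6 + 2·6^2 = ¥12.
With P < min AVC (¥11 < ¥12), every unit sold adds to the loss.
The firm minimizes its loss by shutting down and losing only its fixed cost of ¥373.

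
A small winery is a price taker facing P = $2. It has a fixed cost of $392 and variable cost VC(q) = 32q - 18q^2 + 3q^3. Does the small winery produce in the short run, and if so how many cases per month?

Shut down

Variable cost is VC = 32q - 18q^2 + 3q^3, so AVC = VC/q = 32 - 18q + 3q^2 and MC = dTC/dq = 32 - 36q + 9q^2.
AVC hits its minimum where MC = AVC, at q = 3, giving min AVC = 32 - 18·3 + 3·3^2 = $5.
With P < min AVC ($2 < $5), every unit sold adds to the loss.
Shutting down limits the loss to fixed cost, $392.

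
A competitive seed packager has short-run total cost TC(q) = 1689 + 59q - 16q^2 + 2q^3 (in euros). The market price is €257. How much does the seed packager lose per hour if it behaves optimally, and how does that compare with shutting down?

Profit = -€69 at q = 9

AVC = 59 - 16q + 2q^2; min AVC = €27 at q = 4. Since P = €257 ≥ min AVC, the firm produces.
With MC = 59 - 32q + 6q^2, P = MC on the upward-sloping part at q* = 9.
TR = 257·9 = 2313. TC = 1689 + 693 = 2382. Profit = 2313 − 2382 = -€69.
That loss of €69 beats the €1689 the firm would lose by shutting down; producing recovers €1620 of fixed cost.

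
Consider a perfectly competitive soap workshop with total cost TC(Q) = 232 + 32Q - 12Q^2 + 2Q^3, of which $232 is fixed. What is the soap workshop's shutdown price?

Short-run supply begins at min AVC. From VC = 32Q - 12Q^2 + 2Q^3, AVC = 32 - 12Q + 2Q^2.
At the minimum of AVC, MC = AVC. MC = 32 - 24Q + 6Q^2; setting MC = AVC gives 4Q^2 - 12Q = 0, so Q = 3. min AVC = 14.
For P < $14 the firm produces nothing.

$14 per unit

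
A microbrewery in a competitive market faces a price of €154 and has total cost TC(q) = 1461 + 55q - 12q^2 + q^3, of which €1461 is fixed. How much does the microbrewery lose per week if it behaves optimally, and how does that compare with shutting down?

Profit = -€251 at q = 11

AVC = 55 - 12q + q^2; min AVC = €19 at q = 6. Since P = €154 ≥ min AVC, the firm produces.
MC = 55 - 24q + 3q^2. Setting P = MC and taking the root on the rising branch gives q* = 11.
TR = 154·11 = 1694. TC = 1461 + 484 = 1945. Profit = 1694 − 1945 = -€251.
By producing, the firm covers all variable cost plus €1210 of fixed cost; shutting down would lose the full €1461.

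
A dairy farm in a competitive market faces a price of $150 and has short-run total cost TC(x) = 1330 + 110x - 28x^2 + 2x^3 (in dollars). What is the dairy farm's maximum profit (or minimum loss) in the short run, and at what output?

AVC = 110 - 28x + 2x^2 has its minimum $12 at x = 7; price $150 clears that bar, so the firm operates.
MC = 110 - 56x + 6x^2. Setting P = MC and taking the root on the rising branch gives x* = 10.
TR = 150·10 = 1500. TC = 1330 + 300 = 1630. Profit = 1500 − 1630 = -$130.
By producing, the firm covers all variable cost plus $1200 of fixed cost; shutting down would lose the full $1330.

Profit = -$130 at x = 10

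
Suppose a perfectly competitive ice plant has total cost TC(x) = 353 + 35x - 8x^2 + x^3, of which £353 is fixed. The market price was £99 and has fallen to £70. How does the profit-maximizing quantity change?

Output falls from 8 to 7

MC = 35 - 16x + 3x^2; the shutdown threshold is min AVC = £19 (at x = 4).
With P = £99 above the shutdown price, P = MC gives x = 8.
At P = £70 ≥ min AVC, set P = MC: x = 7. The firm stays open but cuts output.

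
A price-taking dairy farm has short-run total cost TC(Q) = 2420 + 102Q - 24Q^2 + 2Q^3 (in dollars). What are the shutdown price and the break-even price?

Shutdown price = $30; break-even price = $300

Shutdown price = min AVC. AVC = 102 - 24Q + 2Q^2, with vertex at Q = 6 and minimum $30.
ATC = 2420/Q + 102 - 24Q + 2Q^2. Setting dATC/dQ = −2420/Q^2 − 24 + 4Q = 0 gives Q = 11 (since 4·11^3 − 24·11^2 = 2420).
min ATC = 2420/11 + 102 − 24·11 + 2·11^2 = $300. That is the break-even price.
Between these two prices the firm operates at a loss; above $300 it earns a profit.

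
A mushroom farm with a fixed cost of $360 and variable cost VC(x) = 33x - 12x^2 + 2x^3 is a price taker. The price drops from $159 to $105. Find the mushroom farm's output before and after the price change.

AVC = 33 - 12x + 2x^2, minimized at x = 3 where min AVC = $15. MC = 33 - 24x + 6x^2.
With P = $159 above the shutdown price, P = MC gives x = 7.
At P = $105 ≥ min AVC, set P = MC: x = 6. The firm stays open but cuts output.

Output falls from 7 to 6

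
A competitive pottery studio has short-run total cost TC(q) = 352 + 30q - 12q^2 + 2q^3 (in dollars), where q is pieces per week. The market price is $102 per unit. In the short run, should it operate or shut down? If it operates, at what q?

From TC, MC = TC'(q) = 30 - 24q + 6q^2 and AVC = VC/q = 30 - 12q + 2q^2.
The AVC parabola has its vertex at q = 12/4 = 3, where AVC = 30 - 12·3 + 2·3^2 = $12.
Because $102 ≥ $12, revenue can cover variable cost; the firm operates.
P = MC gives -72 - 24q + 6q^2 = 0, with roots -2 and 6. Take the larger (rising MC): q* = 6.
Check: AVC at q = 6 is $30 ≤ P, so revenue covers variable cost.
Profit = P·q − TC = 102·6 − 532 = $80.

Produce at q = 6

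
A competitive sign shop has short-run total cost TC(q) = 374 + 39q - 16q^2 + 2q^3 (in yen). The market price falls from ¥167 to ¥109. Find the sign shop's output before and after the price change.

AVC = 39 - 16q + 2q^2, minimized at q = 4 where min AVC = ¥7. MC = 39 - 32q + 6q^2.
At P = ¥167 ≥ min AVC, set P = MC on the rising branch: q = 8.
At P = ¥109 ≥ min AVC, set P = MC: q = 7. The firm stays open but cuts output.

Output falls from 8 to 7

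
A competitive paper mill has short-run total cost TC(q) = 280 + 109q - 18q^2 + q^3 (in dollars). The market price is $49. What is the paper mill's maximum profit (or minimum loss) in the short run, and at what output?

Profit = -$80 at q = 10

AVC = 109 - 18q + q^2; min AVC = $28 at q = 9. Since P = $49 ≥ min AVC, the firm produces.
MC = 109 - 36q + 3q^2. Setting P = MC and taking the root on the rising branch gives q* = 10.
TR = 49·10 = 490. TC = 280 + 290 = 570. Profit = 490 − 570 = -$80.
That loss of $80 beats the $280 the firm would lose by shutting down; producing recovers $200 of fixed cost.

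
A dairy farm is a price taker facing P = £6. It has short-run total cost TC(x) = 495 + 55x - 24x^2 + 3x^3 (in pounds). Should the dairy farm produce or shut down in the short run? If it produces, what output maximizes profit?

Variable cost is VC = 55x - 24x^2 + 3x^3, so AVC = VC/x = 55 - 24x + 3x^2 and MC = dTC/dx = 55 - 48x + 9x^2.
The AVC parabola has its vertex at x = 24/6 = 4, where AVC = 55 - 24·4 + 3·4^2 = £7.
With P < min AVC (£6 < £7), every unit sold adds to the loss.
The firm minimizes its loss by shutting down and losing only its fixed cost of £495.

Shut down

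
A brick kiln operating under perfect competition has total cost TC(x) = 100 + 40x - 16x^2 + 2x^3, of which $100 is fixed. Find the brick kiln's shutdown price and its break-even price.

Shutdown price = $8; break-even price = $30

Shutdown price = min AVC. AVC = 40 - 16x + 2x^2, with vertex at x = 4 and minimum $8.
ATC = 100/x + 40 - 16x + 2x^2. Setting dATC/dx = −100/x^2 − 16 + 4x = 0 gives x = 5 (since 4·5^3 − 16·5^2 = 100).
min ATC = 100/5 + 40 − 16·5 + 2·5^2 = $30. That is the break-even price.
Between these two prices the firm operates at a loss; above $30 it earns a profit.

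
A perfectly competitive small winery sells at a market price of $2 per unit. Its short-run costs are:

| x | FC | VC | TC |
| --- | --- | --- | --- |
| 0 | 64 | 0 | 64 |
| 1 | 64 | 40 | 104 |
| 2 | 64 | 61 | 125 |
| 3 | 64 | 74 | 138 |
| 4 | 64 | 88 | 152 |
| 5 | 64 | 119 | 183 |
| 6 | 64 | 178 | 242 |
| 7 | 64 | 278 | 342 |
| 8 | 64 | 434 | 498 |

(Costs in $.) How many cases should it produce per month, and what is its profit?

x = 0 (shut down); profit = -$64

Profit at each row (π = 2x − TC): x=0: -64; x=1: -102; x=2: -121; x=3: -132; x=4: -144; x=5: -173; x=6: -230; x=7: -328; x=8: -482.
Profit is highest at x = 0. Equivalently, the lowest AVC in the table is 88/4 ≈ $22 at x = 4, and P = $2 falls below it — price never covers variable cost, so the firm shuts down and loses only its fixed cost.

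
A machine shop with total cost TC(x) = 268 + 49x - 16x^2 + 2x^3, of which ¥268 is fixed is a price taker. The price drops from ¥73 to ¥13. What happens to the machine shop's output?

Output falls from 6 to 0 (the firm shuts down)

MC = 49 - 32x + 6x^2; the shutdown threshold is min AVC = ¥17 (at x = 4).
With P = ¥73 above the shutdown price, P = MC gives x = 6.
At P = ¥13 < min AVC = ¥17, price no longer covers variable cost at any output, so the firm shuts down: x = 0.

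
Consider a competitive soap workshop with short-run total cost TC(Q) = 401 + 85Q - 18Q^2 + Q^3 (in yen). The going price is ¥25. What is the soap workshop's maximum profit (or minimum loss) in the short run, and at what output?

AVC = 85 - 18Q + Q^2; min AVC = ¥4 at Q = 9. Since P = ¥25 ≥ min AVC, the firm produces.
MC = 85 - 36Q + 3Q^2. Setting P = MC and taking the root on the rising branch gives Q* = 10.
TR = 25·10 = 250. TC = 401 + 50 = 451. Profit = 250 − 451 = -¥201.
That loss of ¥201 beats the ¥401 the firm would lose by shutting down; producing recovers ¥200 of fixed cost.

Profit = -¥201 at Q = 10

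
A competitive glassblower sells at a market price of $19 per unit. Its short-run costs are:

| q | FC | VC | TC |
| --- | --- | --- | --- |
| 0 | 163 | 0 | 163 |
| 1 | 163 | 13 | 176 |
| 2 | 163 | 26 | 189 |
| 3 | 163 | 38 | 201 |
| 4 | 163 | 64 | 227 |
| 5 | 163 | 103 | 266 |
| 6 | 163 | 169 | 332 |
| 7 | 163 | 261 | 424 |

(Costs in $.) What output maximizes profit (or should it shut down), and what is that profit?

q = 3; profit = -$144

Compute π = P·q − TC at each output: q=0: -163; q=1: -157; q=2: -151; q=3: -144; q=4: -151; q=5: -171; q=6: -218; q=7: -291.
Profit is maximized at q = 3. AVC there is 38/3 = $12.67 ≤ P, so producing beats shutting down (which would give -$163).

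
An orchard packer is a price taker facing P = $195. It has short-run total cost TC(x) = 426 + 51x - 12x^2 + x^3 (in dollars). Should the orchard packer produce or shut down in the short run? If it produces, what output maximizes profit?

Produce at x = 12

Variable cost is VC = 51x - 12x^2 + x^3, so AVC = VC/x = 51 - 12x + x^2 and MC = dTC/dx = 51 - 24x + 3x^2.
The AVC parabola has its vertex at x = 12/2 = 6, where AVC = 51 - 12·6 + 6^2 = $15.
Because $195 ≥ $15, revenue can cover variable cost; the firm operates.
P = MC gives -144 - 24x + 3x^2 = 0, with roots -4 and 12. Take the larger (rising MC): x* = 12.
Check: AVC at x = 12 is $51 ≤ P, so revenue covers variable cost.
Profit = P·x − TC = 195·12 − 1038 = $1302.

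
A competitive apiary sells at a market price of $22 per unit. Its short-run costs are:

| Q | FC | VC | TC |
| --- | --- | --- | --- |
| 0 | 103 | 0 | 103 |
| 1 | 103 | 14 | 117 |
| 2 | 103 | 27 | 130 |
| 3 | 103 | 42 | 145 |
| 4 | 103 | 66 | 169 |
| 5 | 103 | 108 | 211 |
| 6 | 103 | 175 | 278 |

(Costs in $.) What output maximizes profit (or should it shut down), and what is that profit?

Q = 3; profit = -$79

Compute π = P·Q − TC at each output: Q=0: -103; Q=1: -95; Q=2: -86; Q=3: -79; Q=4: -81; Q=5: -101; Q=6: -146.
Profit is maximized at Q = 3. AVC there is 42/3 = $14 ≤ P, so producing beats shutting down (which would give -$103).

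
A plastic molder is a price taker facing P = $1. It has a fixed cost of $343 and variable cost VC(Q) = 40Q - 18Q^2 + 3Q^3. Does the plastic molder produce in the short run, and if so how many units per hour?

Shut down

Strip out fixed cost: VC = 40Q - 18Q^2 + 3Q^3. Then AVC = 40 - 18Q + 3Q^2 and MC = 40 - 36Q + 9Q^2.
AVC is minimized where dAVC/dQ = -18 + 6Q = 0, at Q = 3; min AVC = 40 - 18·3 + 3·3^2 = $13.
Since P = $1 < min AVC = $13, price fails to cover variable cost at any output.
The firm minimizes its loss by shutting down and losing only its fixed cost of $343.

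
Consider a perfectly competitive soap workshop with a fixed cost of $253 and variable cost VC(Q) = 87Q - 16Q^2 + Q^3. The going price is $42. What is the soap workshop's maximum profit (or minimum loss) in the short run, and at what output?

Profit = -$91 at Q = 9

AVC = 87 - 16Q + Q^2; min AVC = $23 at Q = 8. Since P = $42 ≥ min AVC, the firm produces.
With MC = 87 - 32Q + 3Q^2, P = MC on the upward-sloping part at Q* = 9.
TR = 42·9 = 378. TC = 253 + 216 = 469. Profit = 378 − 469 = -$91.
Shutting down would mean losing the fixed cost of $253, so operating at a loss of $91 is better by $162.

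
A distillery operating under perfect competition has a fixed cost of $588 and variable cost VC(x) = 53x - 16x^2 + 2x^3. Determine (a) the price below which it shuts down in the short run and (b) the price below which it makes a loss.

Shutdown price = $21; break-even price = $123

Shutdown price = min AVC. AVC = 53 - 16x + 2x^2, with vertex at x = 4 and minimum $21.
ATC = 588/x + 53 - 16x + 2x^2. Setting dATC/dx = −588/x^2 − 16 + 4x = 0 gives x = 7 (since 4·7^3 − 16·7^2 = 588).
min ATC = 588/7 + 53 − 16·7 + 2·7^2 = $123. That is the break-even price.
Between these two prices the firm operates at a loss; above $123 it earns a profit.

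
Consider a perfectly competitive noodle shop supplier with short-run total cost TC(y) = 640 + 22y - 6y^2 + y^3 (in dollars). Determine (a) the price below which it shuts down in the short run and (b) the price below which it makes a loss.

Shutdown price = $13; break-even price = $118

Shutdown price = min AVC. AVC = 22 - 6y + y^2, with vertex at y = 3 and minimum $13.
ATC = 640/y + 22 - 6y + y^2. Setting dATC/dy = −640/y^2 − 6 + 2y = 0 gives y = 8 (since 2·8^3 − 6·8^2 = 640).
min ATC = 640/8 + 22 − 6·8 + 8^2 = $118. That is the break-even price.
Between these two prices the firm operates at a loss; above $118 it earns a profit.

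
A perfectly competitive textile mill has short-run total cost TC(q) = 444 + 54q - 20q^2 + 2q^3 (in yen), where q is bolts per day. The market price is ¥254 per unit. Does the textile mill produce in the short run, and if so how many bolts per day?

Produce at q = 10

Strip out fixed cost: VC = 54q - 20q^2 + 2q^3. Then AVC = 54 - 20q + 2q^2 and MC = 54 - 40q + 6q^2.
AVC is minimized where dAVC/dq = -20 + 4q = 0, at q = 5; min AVC = 54 - 20·5 + 2·5^2 = ¥4.
Since P = ¥254 ≥ min AVC = ¥4, price covers variable cost and the firm should produce.
Set P = MC: 254 = 54 - 40q + 6q^2 → -200 - 40q + 6q^2 = 0. The roots are q = -10/3 and q = 10; the profit-maximizing output is on the rising part of MC, so q* = 10.
Check: AVC at q = 10 is ¥54 ≤ P, so revenue covers variable cost.
Profit = P·q − TC = 254·10 − 984 = ¥1556.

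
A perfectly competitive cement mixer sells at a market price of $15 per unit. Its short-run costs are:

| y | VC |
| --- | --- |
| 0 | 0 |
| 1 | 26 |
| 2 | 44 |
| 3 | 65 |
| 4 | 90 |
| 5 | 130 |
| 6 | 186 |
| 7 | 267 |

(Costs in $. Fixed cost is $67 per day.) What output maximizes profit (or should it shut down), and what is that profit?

y = 0 (shut down); profit = -$67

Profit at each row (π = 15y − TC): y=0: -67; y=1: -78; y=2: -81; y=3: -87; y=4: -97; y=5: -122; y=6: -163; y=7: -229.
Profit is highest at y = 0. Equivalently, the lowest AVC in the table is 65/3 ≈ $21.67 at y = 3, and P = $15 falls below it — price never covers variable cost, so the firm shuts down and loses only its fixed cost.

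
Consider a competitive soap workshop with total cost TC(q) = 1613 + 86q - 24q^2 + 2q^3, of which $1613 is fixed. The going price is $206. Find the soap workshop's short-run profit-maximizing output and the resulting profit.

AVC = 86 - 24q + 2q^2; min AVC = $14 at q = 6. Since P = $206 ≥ min AVC, the firm produces.
MC = 86 - 48q + 6q^2. Setting P = MC and taking the root on the rising branch gives q* = 10.
TR = 206·10 = 2060. TC = 1613 + 460 = 2073. Profit = 2060 − 2073 = -$13.
Shutting down would mean losing the fixed cost of $1613, so operating at a loss of $13 is better by $1600.

Profit = -$13 at q = 10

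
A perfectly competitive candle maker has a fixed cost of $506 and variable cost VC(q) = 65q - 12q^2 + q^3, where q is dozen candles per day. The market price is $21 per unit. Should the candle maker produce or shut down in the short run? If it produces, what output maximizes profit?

Shut down

From TC, MC = TC'(q) = 65 - 24q + 3q^2 and AVC = VC/q = 65 - 12q + q^2.
The AVC parabola has its vertex at q = 12/2 = 6, where AVC = 65 - 12·6 + 6^2 = $29.
P = $21 lies below min AVC = $29; no output level covers variable cost.
Best response: produce nothing and absorb the $506 fixed cost.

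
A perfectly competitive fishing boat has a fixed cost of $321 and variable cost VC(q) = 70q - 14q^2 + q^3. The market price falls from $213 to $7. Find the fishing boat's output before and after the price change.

Output falls from 13 to 0 (the firm shuts down)

MC = 70 - 28q + 3q^2; the shutdown threshold is min AVC = $21 (at q = 7).
At P = $213 ≥ min AVC, set P = MC on the rising branch: q = 13.
At P = $7 < min AVC = $21, price no longer covers variable cost at any output, so the firm shuts down: q = 0.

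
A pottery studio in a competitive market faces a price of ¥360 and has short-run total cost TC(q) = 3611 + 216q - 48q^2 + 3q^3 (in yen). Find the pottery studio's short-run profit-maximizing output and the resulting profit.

Profit = -¥155 at q = 12

AVC = 216 - 48q + 3q^2 has its minimum ¥24 at q = 8; price ¥360 clears that bar, so the firm operates.
With MC = 216 - 96q + 9q^2, P = MC on the upward-sloping part at q* = 12.
TR = 360·12 = 4320. TC = 3611 + 864 = 4475. Profit = 4320 − 4475 = -¥155.
That loss of ¥155 beats the ¥3611 the firm would lose by shutting down; producing recovers ¥3456 of fixed cost.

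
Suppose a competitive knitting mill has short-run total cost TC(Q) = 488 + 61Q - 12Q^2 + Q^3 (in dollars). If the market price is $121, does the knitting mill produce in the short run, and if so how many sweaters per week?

Produce at Q = 10

Variable cost is VC = 61Q - 12Q^2 + Q^3, so AVC = VC/Q = 61 - 12Q + Q^2 and MC = dTC/dQ = 61 - 24Q + 3Q^2.
AVC is minimized where dAVC/dQ = -12 + 2Q = 0, at Q = 6; min AVC = 61 - 12·6 + 6^2 = $25.
Because $121 ≥ $25, revenue can cover variable cost; the firm operates.
P = MC gives -60 - 24Q + 3Q^2 = 0, with roots -2 and 10. Take the larger (rising MC): Q* = 10.
Check: AVC at Q = 10 is $41 ≤ P, so revenue covers variable cost.
Profit = P·Q − TC = 121·10 − 898 = $312.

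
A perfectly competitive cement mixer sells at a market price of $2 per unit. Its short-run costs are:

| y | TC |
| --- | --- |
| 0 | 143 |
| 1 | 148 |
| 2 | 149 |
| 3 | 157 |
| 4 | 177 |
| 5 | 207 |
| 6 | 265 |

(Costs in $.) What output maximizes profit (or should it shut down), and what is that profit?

Profit at each row (π = 2y − TC): y=0: -143; y=1: -146; y=2: -145; y=3: -151; y=4: -169; y=5: -197; y=6: -253.
Profit is highest at y = 0. Equivalently, the lowest AVC in the table is 6/2 ≈ $3 at y = 2, and P = $2 falls below it — price never covers variable cost, so the firm shuts down and loses only its fixed cost.

y = 0 (shut down); profit = -$143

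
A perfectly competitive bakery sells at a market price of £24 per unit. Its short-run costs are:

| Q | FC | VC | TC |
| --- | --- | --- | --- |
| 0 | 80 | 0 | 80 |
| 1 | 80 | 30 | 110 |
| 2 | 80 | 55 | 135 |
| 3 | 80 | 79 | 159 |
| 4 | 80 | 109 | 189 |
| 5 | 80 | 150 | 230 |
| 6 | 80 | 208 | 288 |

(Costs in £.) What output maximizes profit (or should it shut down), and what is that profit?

Tabulate TR − TC: Q=0: -80; Q=1: -86; Q=2: -87; Q=3: -87; Q=4: -93; Q=5: -110; Q=6: -144.
Profit is highest at Q = 0. Equivalently, the lowest AVC in the table is 79/3 ≈ £26.33 at Q = 3, and P = £24 falls below it — price never covers variable cost, so the firm shuts down and loses only its fixed cost.

Q = 0 (shut down); profit = -£80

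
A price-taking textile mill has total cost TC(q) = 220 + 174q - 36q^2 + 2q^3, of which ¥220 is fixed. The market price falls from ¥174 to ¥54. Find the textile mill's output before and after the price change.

Output falls from 12 to 10

MC = 174 - 72q + 6q^2; the shutdown threshold is min AVC = ¥12 (at q = 9).
With P = ¥174 above the shutdown price, P = MC gives q = 12.
At P = ¥54 ≥ min AVC, set P = MC: q = 10. The firm stays open but cuts output.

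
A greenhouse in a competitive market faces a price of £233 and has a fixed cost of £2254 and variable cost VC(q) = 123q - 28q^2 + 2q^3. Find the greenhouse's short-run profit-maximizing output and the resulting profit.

Profit = -£318 at q = 11

AVC = 123 - 28q + 2q^2 has its minimum £25 at q = 7; price £233 clears that bar, so the firm operates.
MC = 123 - 56q + 6q^2. Setting P = MC and taking the root on the rising branch gives q* = 11.
TR = 233·11 = 2563. TC = 2254 + 627 = 2881. Profit = 2563 − 2881 = -£318.
Shutting down would mean losing the fixed cost of £2254, so operating at a loss of £318 is better by £1936.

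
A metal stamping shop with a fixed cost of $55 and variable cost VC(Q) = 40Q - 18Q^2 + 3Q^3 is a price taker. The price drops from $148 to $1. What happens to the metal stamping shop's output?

Output falls from 6 to 0 (the firm shuts down)

AVC = 40 - 18Q + 3Q^2, minimized at Q = 3 where min AVC = $13. MC = 40 - 36Q + 9Q^2.
At P = $148 ≥ min AVC, set P = MC on the rising branch: Q = 6.
At P = $1 < min AVC = $13, price no longer covers variable cost at any output, so the firm shuts down: Q = 0.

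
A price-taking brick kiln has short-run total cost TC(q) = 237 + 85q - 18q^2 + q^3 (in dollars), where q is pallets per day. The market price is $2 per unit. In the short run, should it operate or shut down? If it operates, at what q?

From TC, MC = TC'(q) = 85 - 36q + 3q^2 and AVC = VC/q = 85 - 18q + q^2.
The AVC parabola has its vertex at q = 18/2 = 9, where AVC = 85 - 18·9 + 9^2 = $4.
P = $2 lies below min AVC = $4; no output level covers variable cost.
Best response: produce nothing and absorb the $237 fixed cost.

Shut down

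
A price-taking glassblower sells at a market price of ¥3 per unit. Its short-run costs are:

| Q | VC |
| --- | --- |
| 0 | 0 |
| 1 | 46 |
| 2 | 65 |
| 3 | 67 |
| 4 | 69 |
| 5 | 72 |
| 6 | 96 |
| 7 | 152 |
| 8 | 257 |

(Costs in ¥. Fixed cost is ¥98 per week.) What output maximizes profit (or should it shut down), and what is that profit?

Compute π = P·Q − TC at each output: Q=0: -98; Q=1: -141; Q=2: -157; Q=3: -156; Q=4: -155; Q=5: -155; Q=6: -176; Q=7: -229; Q=8: -331.
Profit is highest at Q = 0. Equivalently, the lowest AVC in the table is 72/5 ≈ ¥14.40 at Q = 5, and P = ¥3 falls below it — price never covers variable cost, so the firm shuts down and loses only its fixed cost.

Q = 0 (shut down); profit = -¥98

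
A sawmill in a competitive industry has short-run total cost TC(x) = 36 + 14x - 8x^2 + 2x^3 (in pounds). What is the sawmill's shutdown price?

£6 per unit

The firm shuts down when price falls below the minimum of average variable cost. AVC = VC/x = 14 - 8x + 2x^2.
At the minimum of AVC, MC = AVC. MC = 14 - 16x + 6x^2; setting MC = AVC gives 4x^2 - 8x = 0, so x = 2. min AVC = 6.
The firm shuts down for any P below £6.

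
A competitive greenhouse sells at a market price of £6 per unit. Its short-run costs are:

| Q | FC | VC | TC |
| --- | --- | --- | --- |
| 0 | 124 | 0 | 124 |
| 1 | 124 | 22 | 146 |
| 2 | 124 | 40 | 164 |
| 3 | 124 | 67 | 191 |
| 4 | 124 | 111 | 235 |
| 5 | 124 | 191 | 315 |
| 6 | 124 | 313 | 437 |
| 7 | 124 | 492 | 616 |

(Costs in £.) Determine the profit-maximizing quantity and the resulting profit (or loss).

Q = 0 (shut down); profit = -£124

Profit at each row (π = 6Q − TC): Q=0: -124; Q=1: -140; Q=2: -152; Q=3: -173; Q=4: -211; Q=5: -285; Q=6: -401; Q=7: -574.
Profit is highest at Q = 0. Equivalently, the lowest AVC in the table is 40/2 ≈ £20 at Q = 2, and P = £6 falls below it — price never covers variable cost, so the firm shuts down and loses only its fixed cost.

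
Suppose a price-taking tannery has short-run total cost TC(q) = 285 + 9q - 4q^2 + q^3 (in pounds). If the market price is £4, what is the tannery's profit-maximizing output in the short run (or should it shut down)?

Variable cost is VC = 9q - 4q^2 + q^3, so AVC = VC/q = 9 - 4q + q^2 and MC = dTC/dq = 9 - 8q + 3q^2.
AVC is minimized where dAVC/dq = -4 + 2q = 0, at q = 2; min AVC = 9 - 4·2 + 2^2 = £5.
Since P = £4 < min AVC = £5, price fails to cover variable cost at any output.
Shutting down limits the loss to fixed cost, £285.

Shut down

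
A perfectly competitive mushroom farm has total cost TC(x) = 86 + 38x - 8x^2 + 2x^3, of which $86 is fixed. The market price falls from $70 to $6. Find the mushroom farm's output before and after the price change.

Output falls from 4 to 0 (the firm shuts down)

AVC = 38 - 8x + 2x^2, minimized at x = 2 where min AVC = $30. MC = 38 - 16x + 6x^2.
With P = $70 above the shutdown price, P = MC gives x = 4.
At P = $6 < min AVC = $30, price no longer covers variable cost at any output, so the firm shuts down: x = 0.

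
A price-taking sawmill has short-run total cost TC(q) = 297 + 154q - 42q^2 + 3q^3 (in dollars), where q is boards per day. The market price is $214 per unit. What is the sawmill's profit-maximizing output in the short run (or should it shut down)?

Produce at q = 10

From TC, MC = TC'(q) = 154 - 84q + 9q^2 and AVC = VC/q = 154 - 42q + 3q^2.
AVC hits its minimum where MC = AVC, at q = 7, giving min AVC = 154 - 42·7 + 3·7^2 = $7.
P = $214 exceeds min AVC = $7, so the firm stays open.
Solving P = MC: -60 - 84q + 9q^2 = 0 ⇒ q = -2/3 or 10. On the upward-sloping branch, q* = 10.
Check: AVC at q = 10 is $34 ≤ P, so revenue covers variable cost.
Profit = P·q − TC = 214·10 − 637 = $1503.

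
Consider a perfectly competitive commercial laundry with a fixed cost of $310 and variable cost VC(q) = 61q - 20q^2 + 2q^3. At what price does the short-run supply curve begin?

Short-run supply begins at min AVC. From VC = 61q - 20q^2 + 2q^3, AVC = 61 - 20q + 2q^2.
dAVC/dq = -20 + 4q = 0 gives q = 5. min AVC = 61 - 20·5 + 2·5^2 = 11.
So the shutdown price is $11.

$11 per unit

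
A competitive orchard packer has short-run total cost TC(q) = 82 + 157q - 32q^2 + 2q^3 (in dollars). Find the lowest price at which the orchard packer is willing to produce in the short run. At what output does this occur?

Short-run supply begins at min AVC. From VC = 157q - 32q^2 + 2q^3, AVC = 157 - 32q + 2q^2.
dAVC/dq = -32 + 4q = 0 gives q = 8. min AVC = 157 - 32·8 + 2·8^2 = 29.
The firm shuts down for any P below $29.

$29 per unit, at q = 8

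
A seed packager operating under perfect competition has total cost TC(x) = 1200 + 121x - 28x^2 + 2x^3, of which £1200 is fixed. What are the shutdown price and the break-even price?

Shutdown price = £23; break-even price = £161

Shutdown price = min AVC. AVC = 121 - 28x + 2x^2, with vertex at x = 7 and minimum £23.
ATC = 1200/x + 121 - 28x + 2x^2. Setting dATC/dx = −1200/x^2 − 28 + 4x = 0 gives x = 10 (since 4·10^3 − 28·10^2 = 1200).
min ATC = 1200/10 + 121 − 28·10 + 2·10^2 = £161. That is the break-even price.
Between these two prices the firm operates at a loss; above £161 it earns a profit.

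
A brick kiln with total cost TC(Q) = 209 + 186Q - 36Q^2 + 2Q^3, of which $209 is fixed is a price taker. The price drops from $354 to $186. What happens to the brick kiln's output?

MC = 186 - 72Q + 6Q^2; the shutdown threshold is min AVC = $24 (at Q = 9).
With P = $354 above the shutdown price, P = MC gives Q = 14.
At P = $186 ≥ min AVC, set P = MC: Q = 12. The firm stays open but cuts output.

Output falls from 14 to 12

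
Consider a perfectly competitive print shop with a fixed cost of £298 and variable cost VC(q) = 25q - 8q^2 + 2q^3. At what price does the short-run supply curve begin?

Short-run supply begins at min AVC. From VC = 25q - 8q^2 + 2q^3, AVC = 25 - 8q + 2q^2.
At the minimum of AVC, MC = AVC. MC = 25 - 16q + 6q^2; setting MC = AVC gives 4q^2 - 8q = 0, so q = 2. min AVC = 17.
For P < £17 the firm produces nothing.

£17 per unit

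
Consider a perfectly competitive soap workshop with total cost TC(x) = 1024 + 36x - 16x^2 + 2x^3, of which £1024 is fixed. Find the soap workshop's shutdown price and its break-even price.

Shutdown price = £4; break-even price = £164

Shutdown price = min AVC. AVC = 36 - 16x + 2x^2, with vertex at x = 4 and minimum £4.
ATC = 1024/x + 36 - 16x + 2x^2. Setting dATC/dx = −1024/x^2 − 16 + 4x = 0 gives x = 8 (since 4·8^3 − 16·8^2 = 1024).
min ATC = 1024/8 + 36 − 16·8 + 2·8^2 = £164. That is the break-even price.
Between these two prices the firm operates at a loss; above £164 it earns a profit.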